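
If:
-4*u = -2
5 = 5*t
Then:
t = 1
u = 1/2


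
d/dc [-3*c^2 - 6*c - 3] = -6*c - 6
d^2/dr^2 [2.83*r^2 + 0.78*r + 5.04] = 5.66000000000000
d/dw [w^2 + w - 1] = 2*w + 1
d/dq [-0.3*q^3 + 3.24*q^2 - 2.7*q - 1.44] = -0.9*q^2 + 6.48*q - 2.7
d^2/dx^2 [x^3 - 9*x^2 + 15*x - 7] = 6*x - 18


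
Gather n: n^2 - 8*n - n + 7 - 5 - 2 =n^2 - 9*n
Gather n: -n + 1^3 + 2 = 3 - n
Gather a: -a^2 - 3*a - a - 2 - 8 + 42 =-a^2 - 4*a + 32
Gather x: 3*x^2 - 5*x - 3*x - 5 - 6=3*x^2 - 8*x - 11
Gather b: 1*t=t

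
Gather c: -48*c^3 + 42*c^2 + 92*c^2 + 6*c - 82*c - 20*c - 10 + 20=-48*c^3 + 134*c^2 - 96*c + 10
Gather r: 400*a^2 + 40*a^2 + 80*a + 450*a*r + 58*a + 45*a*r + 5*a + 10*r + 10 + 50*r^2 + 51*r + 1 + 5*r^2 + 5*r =440*a^2 + 143*a + 55*r^2 + r*(495*a + 66) + 11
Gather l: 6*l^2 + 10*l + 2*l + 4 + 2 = 6*l^2 + 12*l + 6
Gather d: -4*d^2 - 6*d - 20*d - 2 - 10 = -4*d^2 - 26*d - 12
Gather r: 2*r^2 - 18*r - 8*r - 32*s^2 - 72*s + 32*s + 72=2*r^2 - 26*r - 32*s^2 - 40*s + 72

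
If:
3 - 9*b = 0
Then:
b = 1/3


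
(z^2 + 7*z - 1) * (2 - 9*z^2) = -9*z^4 - 63*z^3 + 11*z^2 + 14*z - 2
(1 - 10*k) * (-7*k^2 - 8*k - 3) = 70*k^3 + 73*k^2 + 22*k - 3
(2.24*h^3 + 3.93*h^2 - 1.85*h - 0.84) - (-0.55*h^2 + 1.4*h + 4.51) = 2.24*h^3 + 4.48*h^2 - 3.25*h - 5.35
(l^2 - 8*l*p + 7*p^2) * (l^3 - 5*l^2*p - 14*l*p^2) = l^5 - 13*l^4*p + 33*l^3*p^2 + 77*l^2*p^3 - 98*l*p^4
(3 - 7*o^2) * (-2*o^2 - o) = 14*o^4 + 7*o^3 - 6*o^2 - 3*o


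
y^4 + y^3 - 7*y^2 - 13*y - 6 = (y - 3)*(y + 1)^2*(y + 2)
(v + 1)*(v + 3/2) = v^2 + 5*v/2 + 3/2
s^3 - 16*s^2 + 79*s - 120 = (s - 8)*(s - 5)*(s - 3)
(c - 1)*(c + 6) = c^2 + 5*c - 6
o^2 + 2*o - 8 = (o - 2)*(o + 4)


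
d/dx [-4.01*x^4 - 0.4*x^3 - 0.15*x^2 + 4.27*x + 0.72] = -16.04*x^3 - 1.2*x^2 - 0.3*x + 4.27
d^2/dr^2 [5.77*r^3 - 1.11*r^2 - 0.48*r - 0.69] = 34.62*r - 2.22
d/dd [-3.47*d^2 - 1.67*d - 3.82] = -6.94*d - 1.67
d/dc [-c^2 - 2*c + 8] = -2*c - 2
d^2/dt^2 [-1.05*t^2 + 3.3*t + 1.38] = -2.10000000000000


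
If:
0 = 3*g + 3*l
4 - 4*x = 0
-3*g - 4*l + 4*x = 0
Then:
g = -4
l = 4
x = 1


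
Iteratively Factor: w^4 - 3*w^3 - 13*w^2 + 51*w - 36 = (w - 3)*(w^3 - 13*w + 12) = (w - 3)^2*(w^2 + 3*w - 4) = (w - 3)^2*(w - 1)*(w + 4)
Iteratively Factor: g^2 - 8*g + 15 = (g - 3)*(g - 5)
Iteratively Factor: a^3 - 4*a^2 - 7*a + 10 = (a - 1)*(a^2 - 3*a - 10) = (a - 5)*(a - 1)*(a + 2)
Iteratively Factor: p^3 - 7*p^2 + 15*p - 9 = (p - 1)*(p^2 - 6*p + 9) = (p - 3)*(p - 1)*(p - 3)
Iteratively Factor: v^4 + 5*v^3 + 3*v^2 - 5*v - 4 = (v + 1)*(v^3 + 4*v^2 - v - 4) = (v - 1)*(v + 1)*(v^2 + 5*v + 4) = (v - 1)*(v + 1)^2*(v + 4)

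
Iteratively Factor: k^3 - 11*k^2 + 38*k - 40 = (k - 2)*(k^2 - 9*k + 20) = (k - 4)*(k - 2)*(k - 5)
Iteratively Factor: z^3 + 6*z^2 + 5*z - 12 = (z + 4)*(z^2 + 2*z - 3) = (z + 3)*(z + 4)*(z - 1)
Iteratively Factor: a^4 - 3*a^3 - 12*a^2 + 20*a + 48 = (a - 4)*(a^3 + a^2 - 8*a - 12) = (a - 4)*(a - 3)*(a^2 + 4*a + 4) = (a - 4)*(a - 3)*(a + 2)*(a + 2)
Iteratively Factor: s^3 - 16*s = (s + 4)*(s^2 - 4*s) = s*(s + 4)*(s - 4)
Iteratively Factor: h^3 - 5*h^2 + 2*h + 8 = (h - 2)*(h^2 - 3*h - 4) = (h - 2)*(h + 1)*(h - 4)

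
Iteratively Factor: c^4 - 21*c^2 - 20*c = (c)*(c^3 - 21*c - 20) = c*(c + 1)*(c^2 - c - 20) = c*(c - 5)*(c + 1)*(c + 4)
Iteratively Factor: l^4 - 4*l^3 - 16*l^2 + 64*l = (l - 4)*(l^3 - 16*l) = (l - 4)^2*(l^2 + 4*l) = l*(l - 4)^2*(l + 4)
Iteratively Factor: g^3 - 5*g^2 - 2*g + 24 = (g - 3)*(g^2 - 2*g - 8) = (g - 4)*(g - 3)*(g + 2)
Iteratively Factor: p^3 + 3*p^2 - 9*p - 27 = (p - 3)*(p^2 + 6*p + 9) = (p - 3)*(p + 3)*(p + 3)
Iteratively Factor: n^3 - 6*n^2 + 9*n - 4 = (n - 1)*(n^2 - 5*n + 4) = (n - 1)^2*(n - 4)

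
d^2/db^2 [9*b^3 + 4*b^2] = 54*b + 8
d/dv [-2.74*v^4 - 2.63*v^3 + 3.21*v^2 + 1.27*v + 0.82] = -10.96*v^3 - 7.89*v^2 + 6.42*v + 1.27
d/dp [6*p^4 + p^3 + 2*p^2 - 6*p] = 24*p^3 + 3*p^2 + 4*p - 6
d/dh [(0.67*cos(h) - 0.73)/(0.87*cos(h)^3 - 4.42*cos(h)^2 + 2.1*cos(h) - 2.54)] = (1.1658*cos(h)^3 - 4.8667*cos(h)^2 + 6.4532*cos(h) + 0.1688)*sin(h)/(0.7569*cos(h)^6 - 7.6908*cos(h)^5 + 23.1904*cos(h)^4 - 22.9836*cos(h)^3 + 26.8636*cos(h)^2 - 10.668*cos(h) + 6.4516)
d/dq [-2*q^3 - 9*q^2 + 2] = 6*q*(-q - 3)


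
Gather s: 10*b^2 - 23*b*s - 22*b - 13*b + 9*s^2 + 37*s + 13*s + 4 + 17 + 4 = 10*b^2 - 35*b + 9*s^2 + s*(50 - 23*b) + 25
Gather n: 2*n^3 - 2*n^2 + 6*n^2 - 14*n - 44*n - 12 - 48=2*n^3 + 4*n^2 - 58*n - 60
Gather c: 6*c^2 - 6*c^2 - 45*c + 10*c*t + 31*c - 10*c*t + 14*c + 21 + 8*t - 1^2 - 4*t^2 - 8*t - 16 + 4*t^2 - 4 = 0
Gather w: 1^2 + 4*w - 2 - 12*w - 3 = -8*w - 4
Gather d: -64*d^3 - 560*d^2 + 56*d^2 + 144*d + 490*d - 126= -64*d^3 - 504*d^2 + 634*d - 126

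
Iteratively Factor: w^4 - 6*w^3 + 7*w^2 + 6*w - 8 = (w - 2)*(w^3 - 4*w^2 - w + 4) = (w - 2)*(w + 1)*(w^2 - 5*w + 4) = (w - 4)*(w - 2)*(w + 1)*(w - 1)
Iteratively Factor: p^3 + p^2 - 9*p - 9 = (p - 3)*(p^2 + 4*p + 3) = (p - 3)*(p + 3)*(p + 1)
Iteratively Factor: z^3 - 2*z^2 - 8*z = (z - 4)*(z^2 + 2*z) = z*(z - 4)*(z + 2)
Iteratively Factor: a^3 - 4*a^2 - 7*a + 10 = (a - 1)*(a^2 - 3*a - 10) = (a - 1)*(a + 2)*(a - 5)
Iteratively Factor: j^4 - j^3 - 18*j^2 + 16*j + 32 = (j - 2)*(j^3 + j^2 - 16*j - 16) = (j - 2)*(j + 1)*(j^2 - 16) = (j - 4)*(j - 2)*(j + 1)*(j + 4)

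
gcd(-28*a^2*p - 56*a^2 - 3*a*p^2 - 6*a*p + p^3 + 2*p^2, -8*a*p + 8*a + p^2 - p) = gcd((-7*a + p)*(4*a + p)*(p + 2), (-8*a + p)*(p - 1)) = 1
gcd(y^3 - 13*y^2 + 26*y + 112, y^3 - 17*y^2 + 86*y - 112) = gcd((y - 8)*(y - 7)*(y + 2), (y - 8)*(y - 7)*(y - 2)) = y^2 - 15*y + 56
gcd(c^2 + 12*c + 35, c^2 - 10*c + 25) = 1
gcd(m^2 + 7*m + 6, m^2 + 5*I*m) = 1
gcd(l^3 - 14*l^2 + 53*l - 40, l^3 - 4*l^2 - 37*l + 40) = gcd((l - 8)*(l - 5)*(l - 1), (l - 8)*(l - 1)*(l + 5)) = l^2 - 9*l + 8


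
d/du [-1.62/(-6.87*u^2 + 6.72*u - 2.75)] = (10.8864 - 22.2588*u)/(6.87*u^2 - 6.72*u + 2.75)^2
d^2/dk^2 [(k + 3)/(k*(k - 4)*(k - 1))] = 6*(k^5 + k^4 - 33*k^3 + 87*k^2 - 60*k + 16)/(k^3*(k^6 - 15*k^5 + 87*k^4 - 245*k^3 + 348*k^2 - 240*k + 64))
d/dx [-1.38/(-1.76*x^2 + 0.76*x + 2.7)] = (1.0488 - 4.8576*x)/(-1.76*x^2 + 0.76*x + 2.7)^2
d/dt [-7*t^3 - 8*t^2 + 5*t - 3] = -21*t^2 - 16*t + 5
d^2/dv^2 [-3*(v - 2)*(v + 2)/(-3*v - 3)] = -6/(v^3 + 3*v^2 + 3*v + 1)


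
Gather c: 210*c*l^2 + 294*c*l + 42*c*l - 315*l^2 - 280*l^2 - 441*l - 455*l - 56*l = c*(210*l^2 + 336*l) - 595*l^2 - 952*l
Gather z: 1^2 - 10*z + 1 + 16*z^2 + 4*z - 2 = 16*z^2 - 6*z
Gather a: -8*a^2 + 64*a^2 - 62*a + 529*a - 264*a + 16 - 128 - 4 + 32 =56*a^2 + 203*a - 84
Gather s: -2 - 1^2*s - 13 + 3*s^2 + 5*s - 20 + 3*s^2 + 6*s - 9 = 6*s^2 + 10*s - 44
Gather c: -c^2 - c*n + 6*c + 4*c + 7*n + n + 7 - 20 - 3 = -c^2 + c*(10 - n) + 8*n - 16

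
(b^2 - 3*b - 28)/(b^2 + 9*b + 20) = (b - 7)/(b + 5)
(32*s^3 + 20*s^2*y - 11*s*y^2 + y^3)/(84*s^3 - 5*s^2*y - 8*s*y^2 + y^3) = (-8*s^2 - 7*s*y + y^2)/(-21*s^2 - 4*s*y + y^2)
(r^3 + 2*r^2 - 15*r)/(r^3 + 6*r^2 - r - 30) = r*(r - 3)/(r^2 + r - 6)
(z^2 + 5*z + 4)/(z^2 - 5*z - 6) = (z + 4)/(z - 6)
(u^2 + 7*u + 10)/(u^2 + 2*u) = (u + 5)/u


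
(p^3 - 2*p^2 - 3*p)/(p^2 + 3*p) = (p^2 - 2*p - 3)/(p + 3)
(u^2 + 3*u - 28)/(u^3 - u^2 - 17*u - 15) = (-u^2 - 3*u + 28)/(-u^3 + u^2 + 17*u + 15)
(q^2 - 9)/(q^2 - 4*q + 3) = (q + 3)/(q - 1)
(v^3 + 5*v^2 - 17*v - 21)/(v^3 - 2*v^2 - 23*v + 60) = (v^2 + 8*v + 7)/(v^2 + v - 20)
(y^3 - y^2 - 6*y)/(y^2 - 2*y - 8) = y*(y - 3)/(y - 4)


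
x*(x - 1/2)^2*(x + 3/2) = x^4 + x^3/2 - 5*x^2/4 + 3*x/8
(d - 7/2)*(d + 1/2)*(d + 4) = d^3 + d^2 - 55*d/4 - 7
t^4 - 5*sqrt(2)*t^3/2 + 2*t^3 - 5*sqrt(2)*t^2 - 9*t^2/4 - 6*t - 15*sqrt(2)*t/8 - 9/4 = (t + 1/2)*(t + 3/2)*(t - 3*sqrt(2))*(t + sqrt(2)/2)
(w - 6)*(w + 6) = w^2 - 36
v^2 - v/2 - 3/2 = (v - 3/2)*(v + 1)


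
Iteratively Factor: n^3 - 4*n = (n)*(n^2 - 4) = n*(n + 2)*(n - 2)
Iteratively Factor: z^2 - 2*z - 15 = (z + 3)*(z - 5)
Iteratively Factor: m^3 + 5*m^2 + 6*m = (m + 2)*(m^2 + 3*m) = (m + 2)*(m + 3)*(m)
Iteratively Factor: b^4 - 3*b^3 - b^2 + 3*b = (b - 1)*(b^3 - 2*b^2 - 3*b) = (b - 1)*(b + 1)*(b^2 - 3*b) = b*(b - 1)*(b + 1)*(b - 3)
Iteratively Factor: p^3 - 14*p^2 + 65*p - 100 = (p - 5)*(p^2 - 9*p + 20) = (p - 5)*(p - 4)*(p - 5)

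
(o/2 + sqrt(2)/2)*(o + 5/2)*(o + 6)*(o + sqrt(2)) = o^4/2 + sqrt(2)*o^3 + 17*o^3/4 + 17*o^2/2 + 17*sqrt(2)*o^2/2 + 17*o/2 + 15*sqrt(2)*o + 15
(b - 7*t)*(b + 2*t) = b^2 - 5*b*t - 14*t^2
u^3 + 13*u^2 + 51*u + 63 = (u + 3)^2*(u + 7)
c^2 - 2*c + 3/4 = (c - 3/2)*(c - 1/2)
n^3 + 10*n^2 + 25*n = n*(n + 5)^2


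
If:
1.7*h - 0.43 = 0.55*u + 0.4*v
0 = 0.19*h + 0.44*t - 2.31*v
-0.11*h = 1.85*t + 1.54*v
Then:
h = 16.3348729792148*v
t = -1.80369515011547*v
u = 49.7623346630275*v - 0.781818181818182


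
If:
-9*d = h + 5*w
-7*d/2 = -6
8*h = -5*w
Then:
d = 12/7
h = 108/49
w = -864/245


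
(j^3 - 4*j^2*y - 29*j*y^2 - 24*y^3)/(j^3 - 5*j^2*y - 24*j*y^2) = (j + y)/j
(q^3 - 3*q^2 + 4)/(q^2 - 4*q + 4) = q + 1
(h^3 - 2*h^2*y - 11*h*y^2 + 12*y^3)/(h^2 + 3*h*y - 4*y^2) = (h^2 - h*y - 12*y^2)/(h + 4*y)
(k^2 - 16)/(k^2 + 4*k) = (k - 4)/k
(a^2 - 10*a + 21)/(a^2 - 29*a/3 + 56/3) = 3*(a - 3)/(3*a - 8)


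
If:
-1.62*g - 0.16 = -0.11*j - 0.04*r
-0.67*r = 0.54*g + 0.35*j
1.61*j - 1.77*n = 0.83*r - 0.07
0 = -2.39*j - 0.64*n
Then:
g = -0.10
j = -0.00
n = 0.00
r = 0.08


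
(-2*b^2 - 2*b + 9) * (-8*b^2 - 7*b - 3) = 16*b^4 + 30*b^3 - 52*b^2 - 57*b - 27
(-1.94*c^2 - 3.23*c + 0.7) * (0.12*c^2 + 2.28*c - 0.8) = -0.2328*c^4 - 4.8108*c^3 - 5.7284*c^2 + 4.18*c - 0.56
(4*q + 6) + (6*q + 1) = 10*q + 7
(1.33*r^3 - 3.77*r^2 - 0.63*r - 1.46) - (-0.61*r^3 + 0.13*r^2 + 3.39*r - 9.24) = 1.94*r^3 - 3.9*r^2 - 4.02*r + 7.78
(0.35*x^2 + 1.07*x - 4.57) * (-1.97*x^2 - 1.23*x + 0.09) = -0.6895*x^4 - 2.5384*x^3 + 7.7183*x^2 + 5.7174*x - 0.4113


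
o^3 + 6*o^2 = o^2*(o + 6)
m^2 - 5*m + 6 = (m - 3)*(m - 2)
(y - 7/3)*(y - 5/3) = y^2 - 4*y + 35/9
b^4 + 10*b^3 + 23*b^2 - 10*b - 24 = (b - 1)*(b + 1)*(b + 4)*(b + 6)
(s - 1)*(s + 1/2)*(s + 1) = s^3 + s^2/2 - s - 1/2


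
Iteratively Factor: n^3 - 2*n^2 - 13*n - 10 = (n + 1)*(n^2 - 3*n - 10) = (n - 5)*(n + 1)*(n + 2)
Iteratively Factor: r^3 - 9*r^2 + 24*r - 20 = (r - 2)*(r^2 - 7*r + 10) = (r - 5)*(r - 2)*(r - 2)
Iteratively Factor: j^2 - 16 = (j - 4)*(j + 4)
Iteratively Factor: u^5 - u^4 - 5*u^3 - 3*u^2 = (u - 3)*(u^4 + 2*u^3 + u^2) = (u - 3)*(u + 1)*(u^3 + u^2) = u*(u - 3)*(u + 1)*(u^2 + u) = u^2*(u - 3)*(u + 1)*(u + 1)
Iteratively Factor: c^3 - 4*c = (c)*(c^2 - 4) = c*(c - 2)*(c + 2)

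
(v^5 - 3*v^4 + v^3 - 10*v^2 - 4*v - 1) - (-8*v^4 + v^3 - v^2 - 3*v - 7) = v^5 + 5*v^4 - 9*v^2 - v + 6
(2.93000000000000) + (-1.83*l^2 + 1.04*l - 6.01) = -1.83*l^2 + 1.04*l - 3.08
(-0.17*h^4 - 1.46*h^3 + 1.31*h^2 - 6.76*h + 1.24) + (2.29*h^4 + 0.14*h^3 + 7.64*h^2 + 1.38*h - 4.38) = 2.12*h^4 - 1.32*h^3 + 8.95*h^2 - 5.38*h - 3.14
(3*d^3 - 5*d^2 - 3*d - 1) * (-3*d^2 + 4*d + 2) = -9*d^5 + 27*d^4 - 5*d^3 - 19*d^2 - 10*d - 2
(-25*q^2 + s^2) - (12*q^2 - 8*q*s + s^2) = -37*q^2 + 8*q*s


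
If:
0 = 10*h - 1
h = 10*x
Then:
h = 1/10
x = 1/100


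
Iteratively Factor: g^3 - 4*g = (g + 2)*(g^2 - 2*g) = g*(g + 2)*(g - 2)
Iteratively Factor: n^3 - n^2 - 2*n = (n)*(n^2 - n - 2) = n*(n - 2)*(n + 1)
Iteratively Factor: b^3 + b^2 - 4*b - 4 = (b + 2)*(b^2 - b - 2) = (b + 1)*(b + 2)*(b - 2)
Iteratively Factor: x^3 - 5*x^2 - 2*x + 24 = (x - 4)*(x^2 - x - 6) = (x - 4)*(x - 3)*(x + 2)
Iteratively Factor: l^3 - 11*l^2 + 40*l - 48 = (l - 4)*(l^2 - 7*l + 12) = (l - 4)*(l - 3)*(l - 4)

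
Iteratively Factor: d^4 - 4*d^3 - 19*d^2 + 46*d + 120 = (d - 4)*(d^3 - 19*d - 30) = (d - 5)*(d - 4)*(d^2 + 5*d + 6) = (d - 5)*(d - 4)*(d + 3)*(d + 2)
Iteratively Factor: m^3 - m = (m + 1)*(m^2 - m) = (m - 1)*(m + 1)*(m)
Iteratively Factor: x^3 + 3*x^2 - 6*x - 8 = (x + 4)*(x^2 - x - 2) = (x + 1)*(x + 4)*(x - 2)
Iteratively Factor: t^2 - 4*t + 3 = (t - 1)*(t - 3)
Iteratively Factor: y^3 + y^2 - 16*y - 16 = (y - 4)*(y^2 + 5*y + 4) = (y - 4)*(y + 4)*(y + 1)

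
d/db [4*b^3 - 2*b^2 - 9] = 4*b*(3*b - 1)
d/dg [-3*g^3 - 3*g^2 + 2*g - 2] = -9*g^2 - 6*g + 2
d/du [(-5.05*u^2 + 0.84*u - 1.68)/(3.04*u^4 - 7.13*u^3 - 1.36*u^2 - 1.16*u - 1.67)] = (30.704*u^5 - 43.6673*u^4 + 32.4072*u^3 - 28.9348*u^2 + 12.2974*u - 3.3516)/(9.2416*u^8 - 43.3504*u^7 + 42.5681*u^6 + 12.3408*u^5 + 8.2376*u^4 + 26.9694*u^3 + 5.888*u^2 + 3.8744*u + 2.7889)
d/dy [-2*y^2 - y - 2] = -4*y - 1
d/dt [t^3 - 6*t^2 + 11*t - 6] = 3*t^2 - 12*t + 11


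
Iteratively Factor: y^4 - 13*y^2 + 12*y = (y - 1)*(y^3 + y^2 - 12*y) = (y - 1)*(y + 4)*(y^2 - 3*y) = (y - 3)*(y - 1)*(y + 4)*(y)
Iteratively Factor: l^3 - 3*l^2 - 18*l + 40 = (l + 4)*(l^2 - 7*l + 10) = (l - 5)*(l + 4)*(l - 2)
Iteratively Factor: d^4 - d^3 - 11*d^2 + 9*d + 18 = (d - 3)*(d^3 + 2*d^2 - 5*d - 6) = (d - 3)*(d + 1)*(d^2 + d - 6) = (d - 3)*(d - 2)*(d + 1)*(d + 3)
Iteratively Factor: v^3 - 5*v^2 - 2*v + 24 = (v - 4)*(v^2 - v - 6) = (v - 4)*(v - 3)*(v + 2)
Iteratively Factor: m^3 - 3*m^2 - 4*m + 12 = (m - 2)*(m^2 - m - 6) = (m - 2)*(m + 2)*(m - 3)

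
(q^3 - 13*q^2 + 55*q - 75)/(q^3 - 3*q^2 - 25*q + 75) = (q - 5)/(q + 5)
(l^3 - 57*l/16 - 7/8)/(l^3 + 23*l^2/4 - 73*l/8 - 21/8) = (4*l^2 - l - 14)/(2*(2*l^2 + 11*l - 21))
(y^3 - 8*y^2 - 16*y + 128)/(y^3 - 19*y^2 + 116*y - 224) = (y + 4)/(y - 7)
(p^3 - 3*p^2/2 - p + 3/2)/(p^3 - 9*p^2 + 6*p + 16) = (2*p^2 - 5*p + 3)/(2*(p^2 - 10*p + 16))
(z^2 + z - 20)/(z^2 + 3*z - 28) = (z + 5)/(z + 7)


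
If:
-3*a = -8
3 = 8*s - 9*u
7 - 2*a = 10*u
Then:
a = 8/3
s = 9/16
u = 1/6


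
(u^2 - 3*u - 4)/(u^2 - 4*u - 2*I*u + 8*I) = (u + 1)/(u - 2*I)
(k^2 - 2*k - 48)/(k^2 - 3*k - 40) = (k + 6)/(k + 5)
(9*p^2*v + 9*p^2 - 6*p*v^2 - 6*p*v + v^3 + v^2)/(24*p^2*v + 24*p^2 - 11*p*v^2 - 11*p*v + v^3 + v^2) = (3*p - v)/(8*p - v)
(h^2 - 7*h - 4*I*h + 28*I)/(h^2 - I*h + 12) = (h - 7)/(h + 3*I)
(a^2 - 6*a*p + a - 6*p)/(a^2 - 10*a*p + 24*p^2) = (-a - 1)/(-a + 4*p)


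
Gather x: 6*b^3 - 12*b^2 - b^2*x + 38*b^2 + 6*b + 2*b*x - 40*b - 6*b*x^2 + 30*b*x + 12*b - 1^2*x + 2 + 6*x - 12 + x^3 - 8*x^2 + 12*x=6*b^3 + 26*b^2 - 22*b + x^3 + x^2*(-6*b - 8) + x*(-b^2 + 32*b + 17) - 10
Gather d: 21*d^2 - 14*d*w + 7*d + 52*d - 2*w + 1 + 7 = 21*d^2 + d*(59 - 14*w) - 2*w + 8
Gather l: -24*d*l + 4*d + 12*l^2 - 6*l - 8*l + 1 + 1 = 4*d + 12*l^2 + l*(-24*d - 14) + 2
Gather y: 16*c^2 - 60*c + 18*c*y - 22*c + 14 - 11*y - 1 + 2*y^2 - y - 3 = 16*c^2 - 82*c + 2*y^2 + y*(18*c - 12) + 10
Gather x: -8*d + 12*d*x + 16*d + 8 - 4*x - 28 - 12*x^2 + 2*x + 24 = 8*d - 12*x^2 + x*(12*d - 2) + 4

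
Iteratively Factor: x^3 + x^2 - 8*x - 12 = (x + 2)*(x^2 - x - 6) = (x - 3)*(x + 2)*(x + 2)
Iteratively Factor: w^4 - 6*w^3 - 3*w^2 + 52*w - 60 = (w - 5)*(w^3 - w^2 - 8*w + 12) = (w - 5)*(w + 3)*(w^2 - 4*w + 4) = (w - 5)*(w - 2)*(w + 3)*(w - 2)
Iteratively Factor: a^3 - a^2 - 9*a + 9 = (a + 3)*(a^2 - 4*a + 3) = (a - 3)*(a + 3)*(a - 1)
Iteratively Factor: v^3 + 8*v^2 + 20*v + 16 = (v + 4)*(v^2 + 4*v + 4) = (v + 2)*(v + 4)*(v + 2)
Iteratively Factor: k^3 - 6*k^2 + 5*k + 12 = (k + 1)*(k^2 - 7*k + 12) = (k - 4)*(k + 1)*(k - 3)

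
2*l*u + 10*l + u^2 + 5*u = (2*l + u)*(u + 5)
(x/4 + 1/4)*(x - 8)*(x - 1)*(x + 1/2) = x^4/4 - 15*x^3/8 - 5*x^2/4 + 15*x/8 + 1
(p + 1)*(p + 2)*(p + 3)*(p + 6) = p^4 + 12*p^3 + 47*p^2 + 72*p + 36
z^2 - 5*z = z*(z - 5)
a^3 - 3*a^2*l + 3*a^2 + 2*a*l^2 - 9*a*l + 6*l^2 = (a + 3)*(a - 2*l)*(a - l)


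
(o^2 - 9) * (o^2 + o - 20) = o^4 + o^3 - 29*o^2 - 9*o + 180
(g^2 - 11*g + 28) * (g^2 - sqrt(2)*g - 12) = g^4 - 11*g^3 - sqrt(2)*g^3 + 11*sqrt(2)*g^2 + 16*g^2 - 28*sqrt(2)*g + 132*g - 336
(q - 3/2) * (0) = 0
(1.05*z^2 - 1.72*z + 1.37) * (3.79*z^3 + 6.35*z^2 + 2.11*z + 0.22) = 3.9795*z^5 + 0.1487*z^4 - 3.5142*z^3 + 5.3013*z^2 + 2.5123*z + 0.3014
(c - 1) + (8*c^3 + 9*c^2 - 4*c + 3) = 8*c^3 + 9*c^2 - 3*c + 2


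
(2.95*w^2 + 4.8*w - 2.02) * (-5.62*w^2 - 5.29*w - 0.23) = -16.579*w^4 - 42.5815*w^3 - 14.7181*w^2 + 9.5818*w + 0.4646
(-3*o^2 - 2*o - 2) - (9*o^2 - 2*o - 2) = -12*o^2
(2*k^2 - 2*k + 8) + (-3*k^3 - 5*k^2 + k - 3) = -3*k^3 - 3*k^2 - k + 5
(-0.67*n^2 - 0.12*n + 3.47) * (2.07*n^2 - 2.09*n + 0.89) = -1.3869*n^4 + 1.1519*n^3 + 6.8374*n^2 - 7.3591*n + 3.0883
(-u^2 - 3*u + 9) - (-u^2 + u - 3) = 12 - 4*u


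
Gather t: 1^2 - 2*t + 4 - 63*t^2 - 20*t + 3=-63*t^2 - 22*t + 8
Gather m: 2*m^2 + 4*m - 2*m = 2*m^2 + 2*m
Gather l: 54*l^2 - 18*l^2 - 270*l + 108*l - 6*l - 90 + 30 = 36*l^2 - 168*l - 60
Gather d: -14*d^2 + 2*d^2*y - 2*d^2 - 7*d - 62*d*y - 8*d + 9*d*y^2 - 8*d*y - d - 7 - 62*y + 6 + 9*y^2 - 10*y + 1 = d^2*(2*y - 16) + d*(9*y^2 - 70*y - 16) + 9*y^2 - 72*y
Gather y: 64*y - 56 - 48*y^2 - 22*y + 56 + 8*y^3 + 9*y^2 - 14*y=8*y^3 - 39*y^2 + 28*y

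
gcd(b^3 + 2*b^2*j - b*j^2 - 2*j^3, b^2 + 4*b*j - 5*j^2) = b - j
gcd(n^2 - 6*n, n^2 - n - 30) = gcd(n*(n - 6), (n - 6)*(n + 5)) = n - 6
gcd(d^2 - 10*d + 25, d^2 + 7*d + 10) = 1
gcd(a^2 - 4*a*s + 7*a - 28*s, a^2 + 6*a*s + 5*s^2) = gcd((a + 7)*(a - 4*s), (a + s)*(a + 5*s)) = 1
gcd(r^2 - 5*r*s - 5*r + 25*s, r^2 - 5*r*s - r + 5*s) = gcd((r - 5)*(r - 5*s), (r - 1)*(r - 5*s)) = r - 5*s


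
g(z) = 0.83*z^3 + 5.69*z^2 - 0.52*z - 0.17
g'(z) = 2.49*z^2 + 11.38*z - 0.52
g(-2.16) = 19.14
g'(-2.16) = -13.48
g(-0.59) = 1.95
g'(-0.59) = -6.37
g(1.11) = 7.40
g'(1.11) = 15.18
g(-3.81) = 38.50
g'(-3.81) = -7.73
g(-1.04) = 5.59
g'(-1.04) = -9.66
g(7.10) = 580.04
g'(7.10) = 205.80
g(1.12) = 7.55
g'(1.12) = 15.35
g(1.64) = 17.94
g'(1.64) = 24.84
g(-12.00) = -608.81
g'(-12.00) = 221.48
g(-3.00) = 30.19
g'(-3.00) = -12.25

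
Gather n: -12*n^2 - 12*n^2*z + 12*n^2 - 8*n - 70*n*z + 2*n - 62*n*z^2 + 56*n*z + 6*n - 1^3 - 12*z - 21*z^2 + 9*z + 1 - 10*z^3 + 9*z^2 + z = -12*n^2*z + n*(-62*z^2 - 14*z) - 10*z^3 - 12*z^2 - 2*z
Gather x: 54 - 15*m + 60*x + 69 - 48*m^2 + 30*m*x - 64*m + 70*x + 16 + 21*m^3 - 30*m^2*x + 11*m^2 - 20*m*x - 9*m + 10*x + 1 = 21*m^3 - 37*m^2 - 88*m + x*(-30*m^2 + 10*m + 140) + 140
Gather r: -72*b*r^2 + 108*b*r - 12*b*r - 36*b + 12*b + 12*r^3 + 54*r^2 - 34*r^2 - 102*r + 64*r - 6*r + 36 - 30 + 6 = -24*b + 12*r^3 + r^2*(20 - 72*b) + r*(96*b - 44) + 12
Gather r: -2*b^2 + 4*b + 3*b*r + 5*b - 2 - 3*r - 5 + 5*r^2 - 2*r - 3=-2*b^2 + 9*b + 5*r^2 + r*(3*b - 5) - 10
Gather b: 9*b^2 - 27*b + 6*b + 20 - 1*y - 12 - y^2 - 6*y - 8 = 9*b^2 - 21*b - y^2 - 7*y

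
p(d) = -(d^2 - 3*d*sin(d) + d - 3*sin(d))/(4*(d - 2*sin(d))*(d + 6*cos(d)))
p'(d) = -(-3*d*cos(d) + 2*d - 3*sin(d) - 3*cos(d) + 1)/(4*(d - 2*sin(d))*(d + 6*cos(d))) - (6*sin(d) - 1)*(d^2 - 3*d*sin(d) + d - 3*sin(d))/(4*(d - 2*sin(d))*(d + 6*cos(d))^2) - (2*cos(d) - 1)*(d^2 - 3*d*sin(d) + d - 3*sin(d))/(4*(d - 2*sin(d))^2*(d + 6*cos(d))) = ((d - 2*sin(d))*(d + 6*cos(d))*(3*d*cos(d) - 2*d + 3*sqrt(2)*sin(d + pi/4) - 1) - (d - 2*sin(d))*(6*sin(d) - 1)*(d^2 - 3*d*sin(d) + d - 3*sin(d)) - (d + 6*cos(d))*(2*cos(d) - 1)*(d^2 - 3*d*sin(d) + d - 3*sin(d)))/(4*(d - 2*sin(d))^2*(d + 6*cos(d))^2)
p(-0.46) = -0.06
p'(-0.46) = -0.06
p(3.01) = 0.32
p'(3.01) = 0.25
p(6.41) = -0.15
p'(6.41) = 0.01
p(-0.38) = -0.06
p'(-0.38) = -0.06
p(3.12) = 0.36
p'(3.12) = 0.31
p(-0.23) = -0.07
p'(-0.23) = -0.06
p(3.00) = 0.32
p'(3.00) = 0.24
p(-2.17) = 0.03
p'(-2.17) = 0.41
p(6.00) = -0.16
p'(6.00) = 0.03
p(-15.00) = -0.17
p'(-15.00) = -0.02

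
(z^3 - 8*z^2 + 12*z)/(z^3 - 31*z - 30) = z*(z - 2)/(z^2 + 6*z + 5)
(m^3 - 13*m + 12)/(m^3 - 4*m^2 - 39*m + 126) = (m^2 + 3*m - 4)/(m^2 - m - 42)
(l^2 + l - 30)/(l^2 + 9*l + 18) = (l - 5)/(l + 3)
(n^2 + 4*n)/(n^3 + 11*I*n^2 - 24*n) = (n + 4)/(n^2 + 11*I*n - 24)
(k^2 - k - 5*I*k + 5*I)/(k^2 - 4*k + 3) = (k - 5*I)/(k - 3)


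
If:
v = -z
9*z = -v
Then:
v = 0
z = 0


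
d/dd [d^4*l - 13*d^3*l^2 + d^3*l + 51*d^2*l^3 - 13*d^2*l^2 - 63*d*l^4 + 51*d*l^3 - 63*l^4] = l*(4*d^3 - 39*d^2*l + 3*d^2 + 102*d*l^2 - 26*d*l - 63*l^3 + 51*l^2)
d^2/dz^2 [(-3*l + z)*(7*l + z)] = 2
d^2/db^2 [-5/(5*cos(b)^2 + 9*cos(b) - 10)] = 5*(100*sin(b)^4 - 331*sin(b)^2 - 315*cos(b)/4 + 135*cos(3*b)/4 - 31)/(-5*sin(b)^2 + 9*cos(b) - 5)^3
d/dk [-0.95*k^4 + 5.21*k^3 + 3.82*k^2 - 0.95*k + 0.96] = -3.8*k^3 + 15.63*k^2 + 7.64*k - 0.95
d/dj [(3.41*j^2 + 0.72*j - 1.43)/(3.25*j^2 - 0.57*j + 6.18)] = (-4.2837*j^2 + 51.4426*j + 3.6345)/(10.5625*j^4 - 3.705*j^3 + 40.4949*j^2 - 7.0452*j + 38.1924)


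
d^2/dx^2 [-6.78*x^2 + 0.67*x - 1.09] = -13.5600000000000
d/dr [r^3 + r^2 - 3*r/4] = 3*r^2 + 2*r - 3/4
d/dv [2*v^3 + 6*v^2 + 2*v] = 6*v^2 + 12*v + 2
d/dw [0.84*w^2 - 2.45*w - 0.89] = 1.68*w - 2.45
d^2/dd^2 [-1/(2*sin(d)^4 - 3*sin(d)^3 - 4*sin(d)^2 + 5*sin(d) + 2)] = (-2*(-8*sin(d)*cos(d)^2 + 9*cos(d)^2 - 4)^2*cos(d)^2 - 64*sin(d)^8 + 150*sin(d)^7 + 127*sin(d)^6 - 434*sin(d)^5 - 36*sin(d)^4 + 370*sin(d)^3 - 3*sin(d)^2 - 86*sin(d) - 16)/(2*sin(d)^4 - 3*sin(d)^3 - 4*sin(d)^2 + 5*sin(d) + 2)^3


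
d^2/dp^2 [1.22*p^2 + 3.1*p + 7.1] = 2.44000000000000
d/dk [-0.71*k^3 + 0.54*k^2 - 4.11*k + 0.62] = -2.13*k^2 + 1.08*k - 4.11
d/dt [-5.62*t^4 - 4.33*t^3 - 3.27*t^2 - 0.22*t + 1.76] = -22.48*t^3 - 12.99*t^2 - 6.54*t - 0.22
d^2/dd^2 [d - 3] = 0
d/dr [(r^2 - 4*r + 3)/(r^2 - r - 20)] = (3*r^2 - 46*r + 83)/(r^4 - 2*r^3 - 39*r^2 + 40*r + 400)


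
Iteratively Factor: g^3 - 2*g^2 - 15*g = (g)*(g^2 - 2*g - 15) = g*(g - 5)*(g + 3)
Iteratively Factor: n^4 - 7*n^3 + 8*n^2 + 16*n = (n)*(n^3 - 7*n^2 + 8*n + 16) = n*(n + 1)*(n^2 - 8*n + 16) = n*(n - 4)*(n + 1)*(n - 4)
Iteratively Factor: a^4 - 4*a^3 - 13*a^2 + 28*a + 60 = (a - 3)*(a^3 - a^2 - 16*a - 20) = (a - 3)*(a + 2)*(a^2 - 3*a - 10) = (a - 3)*(a + 2)^2*(a - 5)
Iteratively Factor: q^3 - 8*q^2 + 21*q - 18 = (q - 3)*(q^2 - 5*q + 6) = (q - 3)*(q - 2)*(q - 3)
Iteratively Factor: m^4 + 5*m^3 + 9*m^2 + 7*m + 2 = (m + 2)*(m^3 + 3*m^2 + 3*m + 1) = (m + 1)*(m + 2)*(m^2 + 2*m + 1) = (m + 1)^2*(m + 2)*(m + 1)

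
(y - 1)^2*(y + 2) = y^3 - 3*y + 2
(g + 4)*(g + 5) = g^2 + 9*g + 20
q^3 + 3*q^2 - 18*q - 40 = (q - 4)*(q + 2)*(q + 5)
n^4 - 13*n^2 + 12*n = n*(n - 3)*(n - 1)*(n + 4)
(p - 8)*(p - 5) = p^2 - 13*p + 40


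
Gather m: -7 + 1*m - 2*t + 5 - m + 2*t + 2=0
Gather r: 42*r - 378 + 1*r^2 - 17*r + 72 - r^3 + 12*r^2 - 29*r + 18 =-r^3 + 13*r^2 - 4*r - 288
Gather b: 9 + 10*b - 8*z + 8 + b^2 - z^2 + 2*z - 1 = b^2 + 10*b - z^2 - 6*z + 16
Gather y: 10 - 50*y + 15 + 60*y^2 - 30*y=60*y^2 - 80*y + 25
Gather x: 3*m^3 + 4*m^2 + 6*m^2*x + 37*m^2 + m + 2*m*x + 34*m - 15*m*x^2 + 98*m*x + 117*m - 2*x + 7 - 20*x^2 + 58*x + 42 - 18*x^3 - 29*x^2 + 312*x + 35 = 3*m^3 + 41*m^2 + 152*m - 18*x^3 + x^2*(-15*m - 49) + x*(6*m^2 + 100*m + 368) + 84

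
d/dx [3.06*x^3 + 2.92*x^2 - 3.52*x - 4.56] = 9.18*x^2 + 5.84*x - 3.52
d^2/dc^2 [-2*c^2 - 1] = -4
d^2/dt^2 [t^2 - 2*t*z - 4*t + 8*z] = 2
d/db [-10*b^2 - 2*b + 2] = -20*b - 2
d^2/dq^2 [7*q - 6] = 0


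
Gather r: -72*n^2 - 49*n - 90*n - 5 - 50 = -72*n^2 - 139*n - 55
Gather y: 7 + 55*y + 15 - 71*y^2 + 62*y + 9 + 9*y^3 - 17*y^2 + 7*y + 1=9*y^3 - 88*y^2 + 124*y + 32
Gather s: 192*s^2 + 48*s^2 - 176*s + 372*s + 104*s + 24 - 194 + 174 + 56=240*s^2 + 300*s + 60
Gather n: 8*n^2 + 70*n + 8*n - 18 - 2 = 8*n^2 + 78*n - 20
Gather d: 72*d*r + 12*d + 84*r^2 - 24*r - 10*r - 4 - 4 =d*(72*r + 12) + 84*r^2 - 34*r - 8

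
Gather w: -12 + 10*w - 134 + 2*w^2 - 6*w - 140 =2*w^2 + 4*w - 286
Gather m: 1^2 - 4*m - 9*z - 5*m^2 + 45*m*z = -5*m^2 + m*(45*z - 4) - 9*z + 1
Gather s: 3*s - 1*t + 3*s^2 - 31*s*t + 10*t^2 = 3*s^2 + s*(3 - 31*t) + 10*t^2 - t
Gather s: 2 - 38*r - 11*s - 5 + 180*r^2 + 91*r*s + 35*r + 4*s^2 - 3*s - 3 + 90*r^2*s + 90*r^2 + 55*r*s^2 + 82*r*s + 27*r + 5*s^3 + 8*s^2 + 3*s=270*r^2 + 24*r + 5*s^3 + s^2*(55*r + 12) + s*(90*r^2 + 173*r - 11) - 6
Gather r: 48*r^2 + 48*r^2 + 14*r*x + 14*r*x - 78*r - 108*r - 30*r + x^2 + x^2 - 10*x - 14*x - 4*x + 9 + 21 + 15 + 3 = 96*r^2 + r*(28*x - 216) + 2*x^2 - 28*x + 48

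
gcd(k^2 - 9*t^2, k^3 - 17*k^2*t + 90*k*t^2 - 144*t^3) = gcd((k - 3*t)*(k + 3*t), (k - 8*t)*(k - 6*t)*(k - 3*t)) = -k + 3*t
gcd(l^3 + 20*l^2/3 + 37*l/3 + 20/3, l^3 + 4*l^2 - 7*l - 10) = l + 1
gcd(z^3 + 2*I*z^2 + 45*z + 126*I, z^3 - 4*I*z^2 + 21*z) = z^2 - 4*I*z + 21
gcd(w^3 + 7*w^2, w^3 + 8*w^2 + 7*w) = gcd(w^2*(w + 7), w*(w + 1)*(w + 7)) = w^2 + 7*w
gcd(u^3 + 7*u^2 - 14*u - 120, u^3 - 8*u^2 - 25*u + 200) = u + 5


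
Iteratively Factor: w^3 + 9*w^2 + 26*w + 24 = (w + 2)*(w^2 + 7*w + 12) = (w + 2)*(w + 4)*(w + 3)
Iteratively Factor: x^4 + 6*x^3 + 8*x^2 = (x + 2)*(x^3 + 4*x^2) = x*(x + 2)*(x^2 + 4*x) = x^2*(x + 2)*(x + 4)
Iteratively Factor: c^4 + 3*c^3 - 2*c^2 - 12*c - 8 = (c + 2)*(c^3 + c^2 - 4*c - 4) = (c + 2)^2*(c^2 - c - 2) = (c + 1)*(c + 2)^2*(c - 2)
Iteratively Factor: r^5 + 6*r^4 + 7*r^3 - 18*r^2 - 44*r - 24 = (r - 2)*(r^4 + 8*r^3 + 23*r^2 + 28*r + 12) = (r - 2)*(r + 3)*(r^3 + 5*r^2 + 8*r + 4) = (r - 2)*(r + 2)*(r + 3)*(r^2 + 3*r + 2) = (r - 2)*(r + 2)^2*(r + 3)*(r + 1)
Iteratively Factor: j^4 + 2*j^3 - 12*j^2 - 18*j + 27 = (j + 3)*(j^3 - j^2 - 9*j + 9) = (j - 1)*(j + 3)*(j^2 - 9) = (j - 3)*(j - 1)*(j + 3)*(j + 3)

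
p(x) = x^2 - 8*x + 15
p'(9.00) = 10.00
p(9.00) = 24.00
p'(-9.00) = -26.00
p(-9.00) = 168.00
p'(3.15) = -1.70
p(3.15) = -0.28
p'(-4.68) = -17.36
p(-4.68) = 74.34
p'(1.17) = -5.66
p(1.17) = 7.01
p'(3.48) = -1.04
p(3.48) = -0.73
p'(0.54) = -6.92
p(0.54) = 10.97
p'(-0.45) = -8.90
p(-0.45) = 18.80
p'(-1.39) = -10.78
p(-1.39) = 28.05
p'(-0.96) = -9.92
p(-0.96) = 23.60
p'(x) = 2*x - 8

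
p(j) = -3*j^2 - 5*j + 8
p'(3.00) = -23.00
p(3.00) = -34.00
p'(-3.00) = 13.00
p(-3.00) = -4.00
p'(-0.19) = -3.86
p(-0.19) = 8.84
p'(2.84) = -22.04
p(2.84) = -30.40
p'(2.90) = -22.40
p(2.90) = -31.73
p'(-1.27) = 2.62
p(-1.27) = 9.51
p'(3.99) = -28.94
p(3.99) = -59.71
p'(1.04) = -11.24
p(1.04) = -0.44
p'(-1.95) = 6.70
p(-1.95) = 6.34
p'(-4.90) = 24.40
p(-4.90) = -39.53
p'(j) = -6*j - 5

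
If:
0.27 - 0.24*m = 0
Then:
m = 1.12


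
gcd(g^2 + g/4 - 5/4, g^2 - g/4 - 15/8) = g + 5/4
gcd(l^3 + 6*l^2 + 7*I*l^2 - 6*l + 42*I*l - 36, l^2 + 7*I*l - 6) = l^2 + 7*I*l - 6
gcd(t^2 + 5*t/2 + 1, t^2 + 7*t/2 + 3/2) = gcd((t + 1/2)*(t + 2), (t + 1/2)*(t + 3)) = t + 1/2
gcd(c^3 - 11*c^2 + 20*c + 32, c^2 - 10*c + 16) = c - 8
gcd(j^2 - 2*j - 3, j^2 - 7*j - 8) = j + 1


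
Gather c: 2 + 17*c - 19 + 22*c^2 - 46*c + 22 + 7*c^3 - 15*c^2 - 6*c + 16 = 7*c^3 + 7*c^2 - 35*c + 21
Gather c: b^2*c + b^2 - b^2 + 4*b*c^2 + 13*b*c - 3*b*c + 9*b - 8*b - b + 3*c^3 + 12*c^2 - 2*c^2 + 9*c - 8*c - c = 3*c^3 + c^2*(4*b + 10) + c*(b^2 + 10*b)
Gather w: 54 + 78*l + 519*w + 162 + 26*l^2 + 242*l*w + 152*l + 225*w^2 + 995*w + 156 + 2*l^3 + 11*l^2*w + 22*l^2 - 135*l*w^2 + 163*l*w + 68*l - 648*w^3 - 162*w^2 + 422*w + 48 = 2*l^3 + 48*l^2 + 298*l - 648*w^3 + w^2*(63 - 135*l) + w*(11*l^2 + 405*l + 1936) + 420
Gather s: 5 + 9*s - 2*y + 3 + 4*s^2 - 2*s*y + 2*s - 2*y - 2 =4*s^2 + s*(11 - 2*y) - 4*y + 6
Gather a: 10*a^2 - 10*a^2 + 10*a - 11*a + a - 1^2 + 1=0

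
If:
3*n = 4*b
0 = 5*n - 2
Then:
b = 3/10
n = 2/5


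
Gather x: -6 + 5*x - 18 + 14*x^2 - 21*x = 14*x^2 - 16*x - 24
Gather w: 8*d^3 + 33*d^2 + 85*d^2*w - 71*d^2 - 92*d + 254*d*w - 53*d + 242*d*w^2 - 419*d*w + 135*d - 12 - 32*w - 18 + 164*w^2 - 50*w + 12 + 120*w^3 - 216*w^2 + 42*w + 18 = 8*d^3 - 38*d^2 - 10*d + 120*w^3 + w^2*(242*d - 52) + w*(85*d^2 - 165*d - 40)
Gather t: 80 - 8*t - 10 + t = 70 - 7*t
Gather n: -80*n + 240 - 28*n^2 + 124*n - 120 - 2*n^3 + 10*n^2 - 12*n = -2*n^3 - 18*n^2 + 32*n + 120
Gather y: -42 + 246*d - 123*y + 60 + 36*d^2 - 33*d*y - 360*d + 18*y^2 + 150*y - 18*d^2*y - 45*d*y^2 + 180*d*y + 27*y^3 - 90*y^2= 36*d^2 - 114*d + 27*y^3 + y^2*(-45*d - 72) + y*(-18*d^2 + 147*d + 27) + 18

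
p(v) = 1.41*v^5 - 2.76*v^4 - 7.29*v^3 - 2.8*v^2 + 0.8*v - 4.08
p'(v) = 7.05*v^4 - 11.04*v^3 - 21.87*v^2 - 5.6*v + 0.8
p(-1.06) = -4.76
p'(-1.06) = 4.21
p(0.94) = -12.98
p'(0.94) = -27.45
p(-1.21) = -5.81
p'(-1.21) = 10.23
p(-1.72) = -22.03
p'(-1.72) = 63.61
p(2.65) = -109.13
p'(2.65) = -25.40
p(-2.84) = -302.00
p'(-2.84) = 551.82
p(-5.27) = -6879.51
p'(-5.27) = 6476.67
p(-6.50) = -19412.43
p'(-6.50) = 14729.74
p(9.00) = 59612.64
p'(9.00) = 36385.82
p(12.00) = 280626.96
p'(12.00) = 123896.00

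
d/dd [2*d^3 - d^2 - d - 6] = 6*d^2 - 2*d - 1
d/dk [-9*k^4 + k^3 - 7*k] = -36*k^3 + 3*k^2 - 7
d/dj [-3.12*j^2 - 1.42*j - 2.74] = -6.24*j - 1.42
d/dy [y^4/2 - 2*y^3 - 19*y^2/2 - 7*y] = 2*y^3 - 6*y^2 - 19*y - 7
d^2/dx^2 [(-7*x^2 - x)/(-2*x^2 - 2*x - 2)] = 3*(-2*x^3 - 7*x^2 - x + 2)/(x^6 + 3*x^5 + 6*x^4 + 7*x^3 + 6*x^2 + 3*x + 1)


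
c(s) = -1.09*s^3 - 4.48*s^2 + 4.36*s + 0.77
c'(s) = -3.27*s^2 - 8.96*s + 4.36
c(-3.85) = -20.22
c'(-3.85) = -9.61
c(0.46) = 1.72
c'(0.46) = -0.45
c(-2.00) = -17.15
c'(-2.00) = 9.20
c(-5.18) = 9.48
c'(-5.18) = -36.97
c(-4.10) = -17.29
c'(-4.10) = -13.87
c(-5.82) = 38.53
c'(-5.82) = -54.26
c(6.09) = -385.03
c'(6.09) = -171.48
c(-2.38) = -20.29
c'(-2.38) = 7.16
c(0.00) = 0.77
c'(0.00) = 4.36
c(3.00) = -55.90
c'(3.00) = -51.95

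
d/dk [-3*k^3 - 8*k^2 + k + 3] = -9*k^2 - 16*k + 1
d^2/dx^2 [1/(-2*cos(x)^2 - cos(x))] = (4*(1 - cos(2*x))^2 - 15*cos(x)/2 + 9*cos(2*x)/2 + 3*cos(3*x)/2 - 27/2)/((2*cos(x) + 1)^3*cos(x)^3)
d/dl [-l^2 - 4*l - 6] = -2*l - 4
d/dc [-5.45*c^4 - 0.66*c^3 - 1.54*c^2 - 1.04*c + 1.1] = -21.8*c^3 - 1.98*c^2 - 3.08*c - 1.04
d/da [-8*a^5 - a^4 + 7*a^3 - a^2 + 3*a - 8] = -40*a^4 - 4*a^3 + 21*a^2 - 2*a + 3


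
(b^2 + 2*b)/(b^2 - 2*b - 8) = b/(b - 4)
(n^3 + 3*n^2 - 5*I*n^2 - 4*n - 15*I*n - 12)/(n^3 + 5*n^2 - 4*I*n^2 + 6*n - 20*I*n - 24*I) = (n - I)/(n + 2)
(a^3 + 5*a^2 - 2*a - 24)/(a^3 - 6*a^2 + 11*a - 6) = (a^2 + 7*a + 12)/(a^2 - 4*a + 3)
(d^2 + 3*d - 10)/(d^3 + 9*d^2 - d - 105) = (d - 2)/(d^2 + 4*d - 21)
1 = 1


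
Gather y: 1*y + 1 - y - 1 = 0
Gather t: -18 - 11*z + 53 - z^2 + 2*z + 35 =-z^2 - 9*z + 70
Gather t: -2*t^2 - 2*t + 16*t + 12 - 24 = -2*t^2 + 14*t - 12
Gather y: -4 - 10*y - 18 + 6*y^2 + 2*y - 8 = 6*y^2 - 8*y - 30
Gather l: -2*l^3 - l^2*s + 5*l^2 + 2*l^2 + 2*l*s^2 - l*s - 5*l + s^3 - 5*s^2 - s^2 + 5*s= -2*l^3 + l^2*(7 - s) + l*(2*s^2 - s - 5) + s^3 - 6*s^2 + 5*s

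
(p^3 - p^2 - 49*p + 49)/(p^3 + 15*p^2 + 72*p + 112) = (p^2 - 8*p + 7)/(p^2 + 8*p + 16)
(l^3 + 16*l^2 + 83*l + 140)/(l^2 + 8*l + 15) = (l^2 + 11*l + 28)/(l + 3)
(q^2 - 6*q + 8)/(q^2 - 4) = (q - 4)/(q + 2)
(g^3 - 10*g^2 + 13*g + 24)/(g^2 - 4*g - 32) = (g^2 - 2*g - 3)/(g + 4)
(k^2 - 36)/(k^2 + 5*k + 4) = (k^2 - 36)/(k^2 + 5*k + 4)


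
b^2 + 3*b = b*(b + 3)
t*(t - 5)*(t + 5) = t^3 - 25*t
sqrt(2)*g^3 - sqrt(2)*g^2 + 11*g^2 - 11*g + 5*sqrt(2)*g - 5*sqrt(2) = (g - 1)*(g + 5*sqrt(2))*(sqrt(2)*g + 1)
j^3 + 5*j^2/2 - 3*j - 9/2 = (j - 3/2)*(j + 1)*(j + 3)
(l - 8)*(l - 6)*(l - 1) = l^3 - 15*l^2 + 62*l - 48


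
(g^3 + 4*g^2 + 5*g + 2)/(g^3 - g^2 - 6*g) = (g^2 + 2*g + 1)/(g*(g - 3))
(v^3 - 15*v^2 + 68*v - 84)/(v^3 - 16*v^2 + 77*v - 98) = (v - 6)/(v - 7)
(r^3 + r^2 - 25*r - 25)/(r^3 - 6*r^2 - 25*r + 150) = (r + 1)/(r - 6)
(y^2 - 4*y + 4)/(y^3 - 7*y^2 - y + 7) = (y^2 - 4*y + 4)/(y^3 - 7*y^2 - y + 7)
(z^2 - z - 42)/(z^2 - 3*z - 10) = (-z^2 + z + 42)/(-z^2 + 3*z + 10)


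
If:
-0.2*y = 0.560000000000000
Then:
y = -2.80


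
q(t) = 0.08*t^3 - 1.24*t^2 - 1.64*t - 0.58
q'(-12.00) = 62.68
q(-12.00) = -297.70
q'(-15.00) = 89.56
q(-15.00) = -524.98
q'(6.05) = -7.86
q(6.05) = -38.17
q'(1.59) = -4.98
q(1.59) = -6.00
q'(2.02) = -5.67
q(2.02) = -8.29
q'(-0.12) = -1.34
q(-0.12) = -0.40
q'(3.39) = -7.29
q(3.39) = -17.27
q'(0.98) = -3.84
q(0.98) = -3.30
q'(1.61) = -5.01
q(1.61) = -6.10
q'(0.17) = -2.05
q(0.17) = -0.89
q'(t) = 0.24*t^2 - 2.48*t - 1.64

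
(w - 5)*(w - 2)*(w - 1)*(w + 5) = w^4 - 3*w^3 - 23*w^2 + 75*w - 50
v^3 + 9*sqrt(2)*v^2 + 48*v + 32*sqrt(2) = (v + sqrt(2))*(v + 4*sqrt(2))^2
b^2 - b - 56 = (b - 8)*(b + 7)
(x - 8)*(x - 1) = x^2 - 9*x + 8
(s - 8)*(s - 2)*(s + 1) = s^3 - 9*s^2 + 6*s + 16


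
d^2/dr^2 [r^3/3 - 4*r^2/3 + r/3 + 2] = 2*r - 8/3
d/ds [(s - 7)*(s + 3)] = 2*s - 4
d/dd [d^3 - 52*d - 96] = 3*d^2 - 52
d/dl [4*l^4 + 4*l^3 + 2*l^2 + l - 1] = 16*l^3 + 12*l^2 + 4*l + 1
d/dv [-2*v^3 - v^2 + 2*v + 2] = -6*v^2 - 2*v + 2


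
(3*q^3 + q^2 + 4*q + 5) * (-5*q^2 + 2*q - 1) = -15*q^5 + q^4 - 21*q^3 - 18*q^2 + 6*q - 5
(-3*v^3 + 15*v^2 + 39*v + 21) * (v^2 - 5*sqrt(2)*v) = -3*v^5 + 15*v^4 + 15*sqrt(2)*v^4 - 75*sqrt(2)*v^3 + 39*v^3 - 195*sqrt(2)*v^2 + 21*v^2 - 105*sqrt(2)*v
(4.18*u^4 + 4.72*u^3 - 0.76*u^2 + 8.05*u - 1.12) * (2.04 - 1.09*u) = -4.5562*u^5 + 3.3824*u^4 + 10.4572*u^3 - 10.3249*u^2 + 17.6428*u - 2.2848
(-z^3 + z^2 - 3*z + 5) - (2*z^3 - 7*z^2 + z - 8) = -3*z^3 + 8*z^2 - 4*z + 13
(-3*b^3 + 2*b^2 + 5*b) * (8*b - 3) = -24*b^4 + 25*b^3 + 34*b^2 - 15*b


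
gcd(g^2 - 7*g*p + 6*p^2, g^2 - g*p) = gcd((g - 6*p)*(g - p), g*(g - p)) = -g + p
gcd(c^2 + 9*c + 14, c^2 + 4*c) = 1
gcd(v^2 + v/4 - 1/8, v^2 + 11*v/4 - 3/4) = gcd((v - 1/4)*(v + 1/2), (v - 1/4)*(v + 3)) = v - 1/4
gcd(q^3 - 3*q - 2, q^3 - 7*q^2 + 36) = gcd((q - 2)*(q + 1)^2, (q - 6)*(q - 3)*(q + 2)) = 1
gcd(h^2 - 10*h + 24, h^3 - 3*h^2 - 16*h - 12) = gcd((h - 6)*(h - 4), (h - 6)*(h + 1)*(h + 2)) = h - 6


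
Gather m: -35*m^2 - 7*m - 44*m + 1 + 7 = -35*m^2 - 51*m + 8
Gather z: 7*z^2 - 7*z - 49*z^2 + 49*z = -42*z^2 + 42*z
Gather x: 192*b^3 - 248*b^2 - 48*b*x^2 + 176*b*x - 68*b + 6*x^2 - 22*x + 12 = 192*b^3 - 248*b^2 - 68*b + x^2*(6 - 48*b) + x*(176*b - 22) + 12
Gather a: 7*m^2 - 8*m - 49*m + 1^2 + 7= 7*m^2 - 57*m + 8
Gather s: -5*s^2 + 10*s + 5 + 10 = -5*s^2 + 10*s + 15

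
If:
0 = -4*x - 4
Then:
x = -1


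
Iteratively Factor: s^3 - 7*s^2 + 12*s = (s - 4)*(s^2 - 3*s) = (s - 4)*(s - 3)*(s)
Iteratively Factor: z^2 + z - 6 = (z - 2)*(z + 3)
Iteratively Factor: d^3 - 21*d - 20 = (d + 1)*(d^2 - d - 20) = (d - 5)*(d + 1)*(d + 4)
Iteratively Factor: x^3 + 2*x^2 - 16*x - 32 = (x + 2)*(x^2 - 16) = (x - 4)*(x + 2)*(x + 4)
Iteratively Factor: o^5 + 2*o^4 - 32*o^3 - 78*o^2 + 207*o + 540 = (o - 5)*(o^4 + 7*o^3 + 3*o^2 - 63*o - 108) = (o - 5)*(o - 3)*(o^3 + 10*o^2 + 33*o + 36) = (o - 5)*(o - 3)*(o + 3)*(o^2 + 7*o + 12) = (o - 5)*(o - 3)*(o + 3)^2*(o + 4)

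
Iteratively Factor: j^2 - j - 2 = (j - 2)*(j + 1)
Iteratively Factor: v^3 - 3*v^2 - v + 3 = (v - 3)*(v^2 - 1) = (v - 3)*(v - 1)*(v + 1)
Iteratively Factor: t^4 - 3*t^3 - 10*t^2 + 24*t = (t - 2)*(t^3 - t^2 - 12*t) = (t - 4)*(t - 2)*(t^2 + 3*t) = t*(t - 4)*(t - 2)*(t + 3)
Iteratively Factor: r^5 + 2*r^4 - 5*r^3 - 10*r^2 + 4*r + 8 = (r + 1)*(r^4 + r^3 - 6*r^2 - 4*r + 8) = (r + 1)*(r + 2)*(r^3 - r^2 - 4*r + 4) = (r - 2)*(r + 1)*(r + 2)*(r^2 + r - 2) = (r - 2)*(r - 1)*(r + 1)*(r + 2)*(r + 2)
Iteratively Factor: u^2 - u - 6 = (u - 3)*(u + 2)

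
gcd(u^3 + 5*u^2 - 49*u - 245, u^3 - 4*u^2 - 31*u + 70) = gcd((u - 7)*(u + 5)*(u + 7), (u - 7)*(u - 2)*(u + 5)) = u^2 - 2*u - 35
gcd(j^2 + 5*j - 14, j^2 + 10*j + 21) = j + 7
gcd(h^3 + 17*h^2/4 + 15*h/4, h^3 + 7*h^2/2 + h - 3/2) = h + 3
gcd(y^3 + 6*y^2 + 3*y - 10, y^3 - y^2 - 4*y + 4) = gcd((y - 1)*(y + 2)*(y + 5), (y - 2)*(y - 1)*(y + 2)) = y^2 + y - 2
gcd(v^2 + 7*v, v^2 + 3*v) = v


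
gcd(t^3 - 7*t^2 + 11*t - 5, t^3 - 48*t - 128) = 1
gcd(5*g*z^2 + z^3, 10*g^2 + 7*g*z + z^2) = 5*g + z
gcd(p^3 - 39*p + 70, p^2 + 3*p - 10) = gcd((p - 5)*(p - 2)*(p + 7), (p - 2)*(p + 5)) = p - 2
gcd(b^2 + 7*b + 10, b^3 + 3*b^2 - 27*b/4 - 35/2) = b + 2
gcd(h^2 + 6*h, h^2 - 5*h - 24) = 1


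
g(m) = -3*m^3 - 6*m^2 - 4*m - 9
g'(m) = -9*m^2 - 12*m - 4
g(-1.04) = -7.96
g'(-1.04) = -1.25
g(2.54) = -107.03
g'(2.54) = -92.54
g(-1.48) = -6.50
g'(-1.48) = -5.95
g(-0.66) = -8.11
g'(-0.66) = -0.00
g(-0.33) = -8.23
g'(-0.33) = -1.02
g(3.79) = -273.66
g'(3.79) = -178.76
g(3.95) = -303.30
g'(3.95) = -191.82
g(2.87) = -140.82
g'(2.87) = -112.57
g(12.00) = -6105.00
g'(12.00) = -1444.00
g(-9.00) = 1728.00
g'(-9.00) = -625.00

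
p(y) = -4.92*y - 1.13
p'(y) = -4.92000000000000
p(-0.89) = 3.25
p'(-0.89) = -4.92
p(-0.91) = 3.35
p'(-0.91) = -4.92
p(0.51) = -3.64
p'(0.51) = -4.92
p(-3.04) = 13.83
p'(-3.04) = -4.92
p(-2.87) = 12.99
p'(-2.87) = -4.92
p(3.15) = -16.63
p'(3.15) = -4.92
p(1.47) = -8.36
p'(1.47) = -4.92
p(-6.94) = 33.01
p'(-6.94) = -4.92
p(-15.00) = 72.67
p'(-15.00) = -4.92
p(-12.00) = 57.91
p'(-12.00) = -4.92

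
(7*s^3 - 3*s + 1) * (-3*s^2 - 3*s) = -21*s^5 - 21*s^4 + 9*s^3 + 6*s^2 - 3*s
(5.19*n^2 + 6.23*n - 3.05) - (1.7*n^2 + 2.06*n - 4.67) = 3.49*n^2 + 4.17*n + 1.62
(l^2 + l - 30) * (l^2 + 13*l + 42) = l^4 + 14*l^3 + 25*l^2 - 348*l - 1260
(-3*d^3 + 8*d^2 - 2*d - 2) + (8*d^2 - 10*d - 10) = -3*d^3 + 16*d^2 - 12*d - 12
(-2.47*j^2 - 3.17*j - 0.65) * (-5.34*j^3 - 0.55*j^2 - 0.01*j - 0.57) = 13.1898*j^5 + 18.2863*j^4 + 5.2392*j^3 + 1.7971*j^2 + 1.8134*j + 0.3705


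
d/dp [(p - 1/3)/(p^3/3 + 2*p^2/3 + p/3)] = (-6*p^2 + 3*p + 1)/(p^2*(p^3 + 3*p^2 + 3*p + 1))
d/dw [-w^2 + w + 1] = 1 - 2*w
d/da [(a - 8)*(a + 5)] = 2*a - 3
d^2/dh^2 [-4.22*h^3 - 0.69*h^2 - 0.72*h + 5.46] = -25.32*h - 1.38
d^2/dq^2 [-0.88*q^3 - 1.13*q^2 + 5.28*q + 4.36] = -5.28*q - 2.26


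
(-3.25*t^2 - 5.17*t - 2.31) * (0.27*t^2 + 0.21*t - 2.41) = -0.8775*t^4 - 2.0784*t^3 + 6.1231*t^2 + 11.9746*t + 5.5671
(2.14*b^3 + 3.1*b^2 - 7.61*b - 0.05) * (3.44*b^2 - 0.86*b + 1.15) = 7.3616*b^5 + 8.8236*b^4 - 26.3834*b^3 + 9.9376*b^2 - 8.7085*b - 0.0575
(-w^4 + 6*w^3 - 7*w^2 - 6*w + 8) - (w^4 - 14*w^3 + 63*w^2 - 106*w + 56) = -2*w^4 + 20*w^3 - 70*w^2 + 100*w - 48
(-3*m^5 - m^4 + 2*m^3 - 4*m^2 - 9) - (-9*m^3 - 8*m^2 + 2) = -3*m^5 - m^4 + 11*m^3 + 4*m^2 - 11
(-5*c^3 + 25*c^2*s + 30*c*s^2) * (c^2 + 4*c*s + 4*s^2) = -5*c^5 + 5*c^4*s + 110*c^3*s^2 + 220*c^2*s^3 + 120*c*s^4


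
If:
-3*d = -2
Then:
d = 2/3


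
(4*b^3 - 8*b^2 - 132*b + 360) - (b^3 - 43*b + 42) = 3*b^3 - 8*b^2 - 89*b + 318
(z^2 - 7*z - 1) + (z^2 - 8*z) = 2*z^2 - 15*z - 1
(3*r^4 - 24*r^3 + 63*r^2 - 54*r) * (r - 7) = 3*r^5 - 45*r^4 + 231*r^3 - 495*r^2 + 378*r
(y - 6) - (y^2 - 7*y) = -y^2 + 8*y - 6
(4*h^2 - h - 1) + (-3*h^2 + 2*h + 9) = h^2 + h + 8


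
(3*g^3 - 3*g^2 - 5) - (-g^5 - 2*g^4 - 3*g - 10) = g^5 + 2*g^4 + 3*g^3 - 3*g^2 + 3*g + 5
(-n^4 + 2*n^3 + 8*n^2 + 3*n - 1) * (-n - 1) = n^5 - n^4 - 10*n^3 - 11*n^2 - 2*n + 1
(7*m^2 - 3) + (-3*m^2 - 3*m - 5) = 4*m^2 - 3*m - 8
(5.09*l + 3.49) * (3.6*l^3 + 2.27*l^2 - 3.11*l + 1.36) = 18.324*l^4 + 24.1183*l^3 - 7.9076*l^2 - 3.9315*l + 4.7464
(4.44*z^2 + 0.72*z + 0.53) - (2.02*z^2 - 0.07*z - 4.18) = 2.42*z^2 + 0.79*z + 4.71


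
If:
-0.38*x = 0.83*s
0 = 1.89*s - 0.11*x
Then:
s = 0.00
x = 0.00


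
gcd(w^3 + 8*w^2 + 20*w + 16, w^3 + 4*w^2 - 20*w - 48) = w + 2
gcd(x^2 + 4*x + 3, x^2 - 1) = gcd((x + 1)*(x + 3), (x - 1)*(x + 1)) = x + 1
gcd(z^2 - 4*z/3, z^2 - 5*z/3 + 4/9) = z - 4/3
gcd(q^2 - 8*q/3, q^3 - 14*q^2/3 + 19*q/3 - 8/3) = q - 8/3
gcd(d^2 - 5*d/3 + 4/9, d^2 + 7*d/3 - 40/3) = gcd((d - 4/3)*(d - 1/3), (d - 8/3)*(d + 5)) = 1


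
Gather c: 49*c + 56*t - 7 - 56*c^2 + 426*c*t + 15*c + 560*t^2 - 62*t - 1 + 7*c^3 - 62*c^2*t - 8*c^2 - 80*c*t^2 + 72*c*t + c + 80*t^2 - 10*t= 7*c^3 + c^2*(-62*t - 64) + c*(-80*t^2 + 498*t + 65) + 640*t^2 - 16*t - 8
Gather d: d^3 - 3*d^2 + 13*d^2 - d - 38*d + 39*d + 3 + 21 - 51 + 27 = d^3 + 10*d^2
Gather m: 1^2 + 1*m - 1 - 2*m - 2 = -m - 2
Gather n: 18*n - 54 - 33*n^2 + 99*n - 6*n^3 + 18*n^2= -6*n^3 - 15*n^2 + 117*n - 54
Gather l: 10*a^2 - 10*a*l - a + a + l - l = 10*a^2 - 10*a*l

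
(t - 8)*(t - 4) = t^2 - 12*t + 32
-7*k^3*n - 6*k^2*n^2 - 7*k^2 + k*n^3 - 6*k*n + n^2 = (-7*k + n)*(k + n)*(k*n + 1)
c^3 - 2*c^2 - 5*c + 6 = (c - 3)*(c - 1)*(c + 2)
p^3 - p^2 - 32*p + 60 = (p - 5)*(p - 2)*(p + 6)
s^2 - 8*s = s*(s - 8)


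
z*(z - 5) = z^2 - 5*z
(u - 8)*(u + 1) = u^2 - 7*u - 8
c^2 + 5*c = c*(c + 5)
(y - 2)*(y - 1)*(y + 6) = y^3 + 3*y^2 - 16*y + 12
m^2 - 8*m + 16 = (m - 4)^2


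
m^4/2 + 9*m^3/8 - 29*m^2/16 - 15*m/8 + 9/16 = (m/2 + 1/2)*(m - 3/2)*(m - 1/4)*(m + 3)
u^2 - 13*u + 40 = (u - 8)*(u - 5)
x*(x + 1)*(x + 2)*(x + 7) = x^4 + 10*x^3 + 23*x^2 + 14*x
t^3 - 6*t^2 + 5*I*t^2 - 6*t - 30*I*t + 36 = (t - 6)*(t + 2*I)*(t + 3*I)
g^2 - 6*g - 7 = (g - 7)*(g + 1)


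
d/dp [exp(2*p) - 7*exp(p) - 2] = (2*exp(p) - 7)*exp(p)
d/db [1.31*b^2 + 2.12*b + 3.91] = 2.62*b + 2.12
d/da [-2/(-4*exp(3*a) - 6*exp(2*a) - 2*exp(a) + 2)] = (-6*exp(2*a) - 6*exp(a) - 1)*exp(a)/(2*exp(3*a) + 3*exp(2*a) + exp(a) - 1)^2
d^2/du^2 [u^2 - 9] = 2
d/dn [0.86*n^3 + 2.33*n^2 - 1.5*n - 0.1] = 2.58*n^2 + 4.66*n - 1.5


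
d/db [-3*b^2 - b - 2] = -6*b - 1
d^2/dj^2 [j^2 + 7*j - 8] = 2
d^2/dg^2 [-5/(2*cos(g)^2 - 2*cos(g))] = 5*((1 - cos(2*g))^2 + 15*cos(g)/4 + 3*cos(2*g)/2 - 3*cos(3*g)/4 - 9/2)/(2*(cos(g) - 1)^3*cos(g)^3)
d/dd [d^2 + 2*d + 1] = 2*d + 2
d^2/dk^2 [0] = 0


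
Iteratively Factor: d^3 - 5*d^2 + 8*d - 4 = (d - 2)*(d^2 - 3*d + 2) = (d - 2)*(d - 1)*(d - 2)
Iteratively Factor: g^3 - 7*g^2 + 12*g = (g - 3)*(g^2 - 4*g) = g*(g - 3)*(g - 4)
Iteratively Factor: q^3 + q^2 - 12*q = (q)*(q^2 + q - 12) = q*(q + 4)*(q - 3)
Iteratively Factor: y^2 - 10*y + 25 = (y - 5)*(y - 5)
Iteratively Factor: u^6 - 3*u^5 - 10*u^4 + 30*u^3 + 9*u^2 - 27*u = (u - 3)*(u^5 - 10*u^3 + 9*u) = (u - 3)*(u + 1)*(u^4 - u^3 - 9*u^2 + 9*u) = (u - 3)^2*(u + 1)*(u^3 + 2*u^2 - 3*u) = (u - 3)^2*(u + 1)*(u + 3)*(u^2 - u) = (u - 3)^2*(u - 1)*(u + 1)*(u + 3)*(u)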